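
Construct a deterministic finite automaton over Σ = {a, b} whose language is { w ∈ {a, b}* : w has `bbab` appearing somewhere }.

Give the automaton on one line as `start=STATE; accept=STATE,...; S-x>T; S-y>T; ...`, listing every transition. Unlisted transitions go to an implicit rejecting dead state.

start=s0; accept=s4; s0-a>s0; s0-b>s1; s1-a>s0; s1-b>s2; s2-a>s3; s2-b>s2; s3-a>s0; s3-b>s4; s4-a>s4; s4-b>s4

States s0..s3 record the length of the longest prefix of `bbab` that matches the current input suffix. Reaching s4 means `bbab` has been seen, and we stay there forever. Accept from s4.
5 states suffice.
        a   b  
>  s0   s0  s1 
   s1   s0  s2 
   s2   s3  s2 
   s3   s0  s4 
 * s4   s4  s4 
(> = start, * = accepting)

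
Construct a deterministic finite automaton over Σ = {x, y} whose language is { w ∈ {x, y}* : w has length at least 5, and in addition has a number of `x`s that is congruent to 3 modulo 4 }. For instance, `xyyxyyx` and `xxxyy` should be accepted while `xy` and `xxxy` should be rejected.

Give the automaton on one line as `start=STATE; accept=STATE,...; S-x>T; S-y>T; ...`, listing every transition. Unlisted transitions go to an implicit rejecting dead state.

start=q0; accept=q11; q0-x>q1; q0-y>q2; q1-x>q3; q1-y>q4; q2-x>q4; q2-y>q5; q3-x>q6; q3-y>q7; q4-x>q7; q4-y>q8; q5-x>q8; q5-y>q5; q6-x>q5; q6-y>q9; q7-x>q9; q7-y>q10; q8-x>q10; q8-y>q8; q9-x>q5; q9-y>q11; q10-x>q11; q10-y>q10; q11-x>q5; q11-y>q11

Handle the two conditions separately and then intersect. One (7 states) tracks the input length, saturating at 6; the other (4 states) tracks the count of `x`s modulo 4. Each combined state is a pair, one component from each; accept when both components accept. Minimizing collapses redundant product states.
With 12 states:
          x    y  
>  q0     q1   q2 
   q1     q3   q4 
   q2     q4   q5 
   q3     q6   q7 
   q4     q7   q8 
   q5     q8   q5 
   q6     q5   q9 
   q7     q9  q10 
   q8    q10   q8 
   q9     q5  q11 
   q10   q11  q10 
 * q11    q5  q11 
(> = start, * = accepting)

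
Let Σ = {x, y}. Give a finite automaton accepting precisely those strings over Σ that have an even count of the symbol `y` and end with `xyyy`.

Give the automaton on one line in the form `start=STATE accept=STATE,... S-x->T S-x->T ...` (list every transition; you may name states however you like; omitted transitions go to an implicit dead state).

start=A accept=F A-x->A A-y->B B-x->C B-y->A C-x->C C-y->D D-x->A D-y->E E-x->C E-y->F F-x->A F-y->B

Build one automaton per condition and run them in lockstep. One (2 states) tracks the count of `y`s modulo 2; the other (5 states) tracks how much of the suffix `xyyy` has currently been matched. Each combined state is a pair, one component from each; accept when both components accept. Equivalent product states are then merged.
A 6-state machine:
       x  y 
>  A   A  B 
   B   C  A 
   C   C  D 
   D   A  E 
   E   C  F 
 * F   A  B 
(> = start, * = accepting)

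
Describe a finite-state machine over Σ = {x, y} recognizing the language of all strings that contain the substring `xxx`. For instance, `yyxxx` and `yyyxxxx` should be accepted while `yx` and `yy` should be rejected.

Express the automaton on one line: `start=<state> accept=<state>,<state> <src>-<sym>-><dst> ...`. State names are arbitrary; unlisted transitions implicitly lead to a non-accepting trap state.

Track how much of `xxx` has been matched so far: state S0 is no progress, S3 is the absorbing accept state reached once `xxx` has occurred. Intermediate states record partial matches; on a mismatch, fall back to the longest reusable overlap.
With 4 states:
        x   y  
>  S0   S1  S0 
   S1   S2  S0 
   S2   S3  S0 
 * S3   S3  S3 
(> = start, * = accepting)

start=S0 accept=S3 S0-x->S1 S0-y->S0 S1-x->S2 S1-y->S0 S2-x->S3 S2-y->S0 S3-x->S3 S3-y->S3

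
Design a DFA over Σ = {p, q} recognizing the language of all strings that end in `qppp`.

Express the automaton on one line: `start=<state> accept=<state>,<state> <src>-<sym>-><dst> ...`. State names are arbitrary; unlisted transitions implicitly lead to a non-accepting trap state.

Remember how much of `qppp` the current input suffix matches. State s0 means no match yet; s1 means the last symbol is `q`; s2 means the last 2 symbols are `qp`; s3 means the last 3 symbols are `qpp`; s4 means the last 4 symbols are `qppp`. Only s4 accepts. On a mismatch, fall back to the longest proper suffix that is still a prefix of `qppp`.
        p   q  
>  s0   s0  s1 
   s1   s2  s1 
   s2   s3  s1 
   s3   s4  s1 
 * s4   s0  s1 
(> = start, * = accepting)

start=s0 accept=s4 s0-p->s0 s0-q->s1 s1-p->s2 s1-q->s1 s2-p->s3 s2-q->s1 s3-p->s4 s3-q->s1 s4-p->s0 s4-q->s1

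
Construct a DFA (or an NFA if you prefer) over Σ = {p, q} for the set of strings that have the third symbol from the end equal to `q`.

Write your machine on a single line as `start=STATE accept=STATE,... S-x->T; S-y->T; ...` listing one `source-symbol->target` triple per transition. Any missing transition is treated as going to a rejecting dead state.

start=s0; accept=s11,s12,s13,s14; s0-p->s1; s0-q->s2; s1-p->s3; s1-q->s4; s2-p->s5; s2-q->s6; s3-p->s7; s3-q->s8; s4-p->s9; s4-q->s10; s5-p->s11; s5-q->s12; s6-p->s13; s6-q->s14; s7-p->s7; s7-q->s8; s8-p->s9; s8-q->s10; s9-p->s11; s9-q->s12; s10-p->s13; s10-q->s14; s11-p->s7; s11-q->s8; s12-p->s9; s12-q->s10; s13-p->s11; s13-q->s12; s14-p->s13; s14-q->s14

A DFA must remember the last 3 symbols (since which symbol is third-to-last isn't known until the input ends). Use one state per possible window of the last ≤3 symbols; accept from those whose window starts with `q`.
15 states suffice.
          p    q  
>  s0     s1   s2 
   s1     s3   s4 
   s2     s5   s6 
   s3     s7   s8 
   s4     s9  s10 
   s5    s11  s12 
   s6    s13  s14 
   s7     s7   s8 
   s8     s9  s10 
   s9    s11  s12 
   s10   s13  s14 
 * s11    s7   s8 
 * s12    s9  s10 
 * s13   s11  s12 
 * s14   s13  s14 
(> = start, * = accepting)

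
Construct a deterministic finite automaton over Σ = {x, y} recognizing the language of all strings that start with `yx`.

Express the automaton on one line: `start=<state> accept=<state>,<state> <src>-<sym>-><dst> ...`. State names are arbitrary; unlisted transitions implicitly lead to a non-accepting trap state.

start=A accept=C A-x->D A-y->B B-x->C B-y->D C-x->C C-y->C D-x->D D-y->D

Walk along `yx` while the input agrees: from A take `y` to B, and so on. Any deviation drops to the rejecting sink D. Once C is reached the prefix is confirmed and every continuation is accepted.
A 4-state machine:
       x  y 
>  A   D  B 
   B   C  D 
 * C   C  C 
   D   D  D 
(> = start, * = accepting)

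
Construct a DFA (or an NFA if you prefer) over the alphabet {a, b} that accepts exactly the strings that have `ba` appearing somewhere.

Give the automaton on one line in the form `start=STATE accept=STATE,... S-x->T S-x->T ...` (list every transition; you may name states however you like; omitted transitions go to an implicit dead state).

start=q0 accept=q2 q0-a->q0 q0-b->q1 q1-a->q2 q1-b->q1 q2-a->q2 q2-b->q2

Track how much of `ba` has been matched so far: state q0 is no progress, q2 is the absorbing accept state reached once `ba` has occurred. Intermediate states record partial matches; on a mismatch, fall back to the longest reusable overlap.
With 3 states:
        a   b  
>  q0   q0  q1 
   q1   q2  q1 
 * q2   q2  q2 
(> = start, * = accepting)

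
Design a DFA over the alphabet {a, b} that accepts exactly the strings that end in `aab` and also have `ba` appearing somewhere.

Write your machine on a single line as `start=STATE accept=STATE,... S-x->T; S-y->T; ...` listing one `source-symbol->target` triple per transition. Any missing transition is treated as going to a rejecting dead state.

Handle the two conditions separately and then intersect. The first has 4 states tracking how much of the suffix `aab` has currently been matched; the second has 3 states tracking whether and how much of `ba` has been seen. A product state is a pair (one from each), accepting exactly when both do. Minimizing collapses redundant product states.
5 states suffice.
        a   b  
>  q0   q0  q1 
   q1   q2  q1 
   q2   q3  q1 
   q3   q3  q4 
 * q4   q2  q1 
(> = start, * = accepting)

start=q0; accept=q4; q0-a->q0; q0-b->q1; q1-a->q2; q1-b->q1; q2-a->q3; q2-b->q1; q3-a->q3; q3-b->q4; q4-a->q2; q4-b->q1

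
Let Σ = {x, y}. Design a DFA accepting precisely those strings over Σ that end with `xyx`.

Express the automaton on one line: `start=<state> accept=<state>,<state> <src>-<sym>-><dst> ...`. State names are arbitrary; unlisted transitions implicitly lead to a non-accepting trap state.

start=s0 accept=s3 s0-x->s1 s0-y->s0 s1-x->s1 s1-y->s2 s2-x->s3 s2-y->s0 s3-x->s1 s3-y->s2

Let each state record the length of the longest suffix of the input read so far that is also a prefix of `xyx`. s1 means the last symbol is `x`; s2 means the last 2 symbols are `xy`; s3 means the last 3 symbols are `xyx`. Accept only at s3, where the string currently ends in `xyx`.
4 states suffice.
        x   y  
>  s0   s1  s0 
   s1   s1  s2 
   s2   s3  s0 
 * s3   s1  s2 
(> = start, * = accepting)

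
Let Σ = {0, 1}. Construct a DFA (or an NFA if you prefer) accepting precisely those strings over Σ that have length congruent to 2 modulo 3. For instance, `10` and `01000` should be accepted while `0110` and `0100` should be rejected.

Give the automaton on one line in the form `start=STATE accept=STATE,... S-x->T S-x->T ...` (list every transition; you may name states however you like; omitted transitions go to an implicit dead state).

start=S0 accept=S2 S0-0->S1 S0-1->S1 S1-0->S2 S1-1->S2 S2-0->S0 S2-1->S0

Only the length mod 3 matters, so use a 3-cycle: from any state, every input symbol moves to the next state, wrapping S2 back to S0. Mark S2 accepting.
With 3 states:
        0   1  
>  S0   S1  S1 
   S1   S2  S2 
 * S2   S0  S0 
(> = start, * = accepting)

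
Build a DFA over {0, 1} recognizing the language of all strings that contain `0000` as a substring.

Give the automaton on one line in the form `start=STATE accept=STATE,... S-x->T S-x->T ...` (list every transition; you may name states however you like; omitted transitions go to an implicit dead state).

States A..D record the length of the longest prefix of `0000` that matches the current input suffix. Reaching E means `0000` has been seen, and we stay there forever. Accept from E.
With 5 states:
       0  1 
>  A   B  A 
   B   C  A 
   C   D  A 
   D   E  A 
 * E   E  E 
(> = start, * = accepting)

start=A accept=E A-0->B A-1->A B-0->C B-1->A C-0->D C-1->A D-0->E D-1->A E-0->E E-1->E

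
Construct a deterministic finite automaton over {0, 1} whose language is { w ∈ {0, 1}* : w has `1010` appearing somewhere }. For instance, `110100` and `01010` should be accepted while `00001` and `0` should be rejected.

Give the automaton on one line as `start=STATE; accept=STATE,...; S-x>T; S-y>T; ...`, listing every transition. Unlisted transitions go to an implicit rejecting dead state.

start=S0; accept=S4; S0-0>S0; S0-1>S1; S1-0>S2; S1-1>S1; S2-0>S0; S2-1>S3; S3-0>S4; S3-1>S1; S4-0>S4; S4-1>S4

States S0..S3 record the length of the longest prefix of `1010` that matches the current input suffix. Reaching S4 means `1010` has been seen, and we stay there forever. Accept from S4.
        0   1  
>  S0   S0  S1 
   S1   S2  S1 
   S2   S0  S3 
   S3   S4  S1 
 * S4   S4  S4 
(> = start, * = accepting)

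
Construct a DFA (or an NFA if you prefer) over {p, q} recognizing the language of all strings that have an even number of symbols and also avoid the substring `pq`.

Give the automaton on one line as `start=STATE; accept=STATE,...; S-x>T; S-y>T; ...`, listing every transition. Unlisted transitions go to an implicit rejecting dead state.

start=S0; accept=S0,S3; S0-p>S1; S0-q>S2; S1-p>S3; S1-q>S4; S2-p>S3; S2-q>S0; S3-p>S1; S3-q>S5; S4-p>S5; S4-q>S5; S5-p>S4; S5-q>S4

Handle the two conditions separately and then intersect. The first has 2 states tracking the input length modulo 2; the second has 3 states tracking partial matches of the forbidden pattern `pq`. A product state is a pair (one from each), accepting exactly when both do.
A 6-state machine:
        p   q  
>* S0   S1  S2 
   S1   S3  S4 
   S2   S3  S0 
 * S3   S1  S5 
   S4   S5  S5 
   S5   S4  S4 
(> = start, * = accepting)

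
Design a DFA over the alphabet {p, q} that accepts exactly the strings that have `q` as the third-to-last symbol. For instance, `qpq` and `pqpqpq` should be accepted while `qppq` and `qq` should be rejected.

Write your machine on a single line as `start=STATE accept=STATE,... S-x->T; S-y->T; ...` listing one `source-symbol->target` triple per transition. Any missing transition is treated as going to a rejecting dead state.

Because acceptance depends on a position counted from the end, the machine has to buffer the most recent 3 symbols. Make each state the string of the last up-to-3 symbols read; on input `x` shift the window left and append `x`. Accept when the buffered window has length 3 and begins with `q`.
       p  q 
>  A   B  C 
   B   D  E 
   C   F  G 
   D   H  I 
   E   J  K 
   F   L  M 
   G   N  O 
   H   H  I 
   I   J  K 
   J   L  M 
   K   N  O 
 * L   H  I 
 * M   J  K 
 * N   L  M 
 * O   N  O 
(> = start, * = accepting)

start=A; accept=L,M,N,O; A-p->B; A-q->C; B-p->D; B-q->E; C-p->F; C-q->G; D-p->H; D-q->I; E-p->J; E-q->K; F-p->L; F-q->M; G-p->N; G-q->O; H-p->H; H-q->I; I-p->J; I-q->K; J-p->L; J-q->M; K-p->N; K-q->O; L-p->H; L-q->I; M-p->J; M-q->K; N-p->L; N-q->M; O-p->N; O-q->O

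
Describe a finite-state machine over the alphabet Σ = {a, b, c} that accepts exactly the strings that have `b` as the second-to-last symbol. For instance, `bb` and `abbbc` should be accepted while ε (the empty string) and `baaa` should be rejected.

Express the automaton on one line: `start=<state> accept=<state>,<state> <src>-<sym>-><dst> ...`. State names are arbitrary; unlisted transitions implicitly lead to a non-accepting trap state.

A DFA must remember the last 2 symbols (since which symbol is second-to-last isn't known until the input ends). Use one state per possible window of the last ≤2 symbols; accept from those whose window starts with `b`.
A 13-state machine:
          a    b    c  
>  q0     q1   q2   q3 
   q1     q4   q5   q6 
   q2     q7   q8   q9 
   q3    q10  q11  q12 
   q4     q4   q5   q6 
   q5     q7   q8   q9 
   q6    q10  q11  q12 
 * q7     q4   q5   q6 
 * q8     q7   q8   q9 
 * q9    q10  q11  q12 
   q10    q4   q5   q6 
   q11    q7   q8   q9 
   q12   q10  q11  q12 
(> = start, * = accepting)

start=q0 accept=q7,q8,q9 q0-a->q1 q0-b->q2 q0-c->q3 q1-a->q4 q1-b->q5 q1-c->q6 q2-a->q7 q2-b->q8 q2-c->q9 q3-a->q10 q3-b->q11 q3-c->q12 q4-a->q4 q4-b->q5 q4-c->q6 q5-a->q7 q5-b->q8 q5-c->q9 q6-a->q10 q6-b->q11 q6-c->q12 q7-a->q4 q7-b->q5 q7-c->q6 q8-a->q7 q8-b->q8 q8-c->q9 q9-a->q10 q9-b->q11 q9-c->q12 q10-a->q4 q10-b->q5 q10-c->q6 q11-a->q7 q11-b->q8 q11-c->q9 q12-a->q10 q12-b->q11 q12-c->q12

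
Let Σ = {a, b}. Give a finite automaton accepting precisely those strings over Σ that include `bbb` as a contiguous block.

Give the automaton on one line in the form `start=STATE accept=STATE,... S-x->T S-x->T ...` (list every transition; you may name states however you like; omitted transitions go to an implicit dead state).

start=q0 accept=q3 q0-a->q0 q0-b->q1 q1-a->q0 q1-b->q2 q2-a->q0 q2-b->q3 q3-a->q3 q3-b->q3

Track how much of `bbb` has been matched so far: state q0 is no progress, q3 is the absorbing accept state reached once `bbb` has occurred. Intermediate states record partial matches; on a mismatch, fall back to the longest reusable overlap.
With 4 states:
        a   b  
>  q0   q0  q1 
   q1   q0  q2 
   q2   q0  q3 
 * q3   q3  q3 
(> = start, * = accepting)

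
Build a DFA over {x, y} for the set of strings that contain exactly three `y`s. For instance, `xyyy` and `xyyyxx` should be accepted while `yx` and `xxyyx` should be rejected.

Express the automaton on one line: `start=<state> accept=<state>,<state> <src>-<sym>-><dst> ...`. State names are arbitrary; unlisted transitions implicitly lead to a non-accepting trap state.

start=q0 accept=q3 q0-x->q0 q0-y->q1 q1-x->q1 q1-y->q2 q2-x->q2 q2-y->q3 q3-x->q3 q3-y->q4 q4-x->q4 q4-y->q4

Only the number of `y`s matters, and only up to 4. Make a chain q0 → q1 → q2 → q3 → q4 advanced by each `y` (with q4 absorbing); every other symbol self-loops. The accepting set is {q3}.
        x   y  
>  q0   q0  q1 
   q1   q1  q2 
   q2   q2  q3 
 * q3   q3  q4 
   q4   q4  q4 
(> = start, * = accepting)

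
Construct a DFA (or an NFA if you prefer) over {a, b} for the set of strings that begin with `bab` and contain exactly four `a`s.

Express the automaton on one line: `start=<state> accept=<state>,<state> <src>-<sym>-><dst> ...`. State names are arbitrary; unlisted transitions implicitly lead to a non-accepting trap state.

Handle the two conditions separately and then intersect. One (5 states) tracks whether the input so far still matches the prefix `bab`; the other (6 states) tracks the count of `a`s, saturating at 5. Each combined state is a pair, one component from each; accept when both components accept.
A 14-state machine:
          a    b  
>  q0     q1   q2 
   q1     q3   q1 
   q2     q4   q5 
   q3     q6   q3 
   q4     q3   q7 
   q5     q1   q5 
   q6     q8   q6 
   q7     q9   q7 
   q8    q10   q8 
   q9    q11   q9 
   q10   q10  q10 
   q11   q12  q11 
 * q12   q13  q12 
   q13   q13  q13 
(> = start, * = accepting)

start=q0 accept=q12 q0-a->q1 q0-b->q2 q1-a->q3 q1-b->q1 q2-a->q4 q2-b->q5 q3-a->q6 q3-b->q3 q4-a->q3 q4-b->q7 q5-a->q1 q5-b->q5 q6-a->q8 q6-b->q6 q7-a->q9 q7-b->q7 q8-a->q10 q8-b->q8 q9-a->q11 q9-b->q9 q10-a->q10 q10-b->q10 q11-a->q12 q11-b->q11 q12-a->q13 q12-b->q12 q13-a->q13 q13-b->q13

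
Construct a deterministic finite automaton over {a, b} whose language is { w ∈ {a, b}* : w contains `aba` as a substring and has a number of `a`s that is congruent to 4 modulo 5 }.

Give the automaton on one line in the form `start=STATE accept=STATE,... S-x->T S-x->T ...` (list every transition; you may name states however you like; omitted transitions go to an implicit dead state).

start=q0 accept=q14 q0-a->q1 q0-b->q0 q1-a->q2 q1-b->q3 q2-a->q4 q2-b->q5 q3-a->q6 q3-b->q7 q4-a->q8 q4-b->q9 q5-a->q10 q5-b->q11 q6-a->q10 q6-b->q6 q7-a->q2 q7-b->q7 q8-a->q12 q8-b->q13 q9-a->q14 q9-b->q15 q10-a->q14 q10-b->q10 q11-a->q4 q11-b->q11 q12-a->q1 q12-b->q16 q13-a->q17 q13-b->q18 q14-a->q17 q14-b->q14 q15-a->q8 q15-b->q15 q16-a->q19 q16-b->q0 q17-a->q19 q17-b->q17 q18-a->q12 q18-b->q18 q19-a->q6 q19-b->q19

Build one automaton per condition and run them in lockstep. One (4 states) tracks whether and how much of `aba` has been seen; the other (5 states) tracks the count of `a`s modulo 5. Each combined state is a pair, one component from each; accept when both components accept.
With 20 states:
          a    b  
>  q0     q1   q0 
   q1     q2   q3 
   q2     q4   q5 
   q3     q6   q7 
   q4     q8   q9 
   q5    q10  q11 
   q6    q10   q6 
   q7     q2   q7 
   q8    q12  q13 
   q9    q14  q15 
   q10   q14  q10 
   q11    q4  q11 
   q12    q1  q16 
   q13   q17  q18 
 * q14   q17  q14 
   q15    q8  q15 
   q16   q19   q0 
   q17   q19  q17 
   q18   q12  q18 
   q19    q6  q19 
(> = start, * = accepting)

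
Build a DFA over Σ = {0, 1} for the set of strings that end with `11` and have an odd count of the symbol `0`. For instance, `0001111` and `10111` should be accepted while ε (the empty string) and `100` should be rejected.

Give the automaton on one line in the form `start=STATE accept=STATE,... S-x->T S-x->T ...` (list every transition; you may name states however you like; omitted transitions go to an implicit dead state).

Handle the two conditions separately and then intersect. One (3 states) tracks how much of the suffix `11` has currently been matched; the other (2 states) tracks the count of `0`s modulo 2. Each combined state is a pair, one component from each; accept when both components accept. After merging equivalent states the machine shrinks.
4 states suffice.
        0   1  
>  S0   S1  S0 
   S1   S0  S2 
   S2   S0  S3 
 * S3   S0  S3 
(> = start, * = accepting)

start=S0 accept=S3 S0-0->S1 S0-1->S0 S1-0->S0 S1-1->S2 S2-0->S0 S2-1->S3 S3-0->S0 S3-1->S3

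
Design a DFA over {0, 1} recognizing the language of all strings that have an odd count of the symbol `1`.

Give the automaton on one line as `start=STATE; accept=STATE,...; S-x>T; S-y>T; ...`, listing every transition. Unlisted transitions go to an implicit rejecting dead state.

start=q0; accept=q1; q0-0>q0; q0-1>q1; q1-0>q1; q1-1>q0

The only thing that matters is how many `1`s have appeared, reduced mod 2. Use one state per residue: q0 for 0, …, q1 for 1. Reading `1` moves to the next residue; anything else stays put. q1 is accepting.
2 states suffice.
        0   1  
>  q0   q0  q1 
 * q1   q1  q0 
(> = start, * = accepting)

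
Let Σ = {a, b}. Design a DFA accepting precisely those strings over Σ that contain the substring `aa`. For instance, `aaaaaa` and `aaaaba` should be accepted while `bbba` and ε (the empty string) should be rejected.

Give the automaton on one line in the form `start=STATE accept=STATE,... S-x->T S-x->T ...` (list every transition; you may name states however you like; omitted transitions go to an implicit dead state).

start=q0 accept=q2 q0-a->q1 q0-b->q0 q1-a->q2 q1-b->q0 q2-a->q2 q2-b->q2

States q0..q1 record the length of the longest prefix of `aa` that matches the current input suffix. Reaching q2 means `aa` has been seen, and we stay there forever. Accept from q2.
3 states suffice.
        a   b  
>  q0   q1  q0 
   q1   q2  q0 
 * q2   q2  q2 
(> = start, * = accepting)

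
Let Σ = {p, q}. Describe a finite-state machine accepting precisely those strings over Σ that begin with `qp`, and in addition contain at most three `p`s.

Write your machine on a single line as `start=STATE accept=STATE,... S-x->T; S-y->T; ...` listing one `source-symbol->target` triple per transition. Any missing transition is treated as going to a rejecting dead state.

Build one automaton per condition and run them in lockstep. The first has 4 states tracking whether the input so far still matches the prefix `qp`; the second has 5 states tracking the count of `p`s, saturating at 4. A product state is a pair (one from each), accepting exactly when both do. Equivalent product states are then merged.
6 states suffice.
        p   q  
>  S0   S1  S2 
   S1   S1  S1 
   S2   S3  S1 
 * S3   S4  S3 
 * S4   S5  S4 
 * S5   S1  S5 
(> = start, * = accepting)

start=S0; accept=S3,S4,S5; S0-p->S1; S0-q->S2; S1-p->S1; S1-q->S1; S2-p->S3; S2-q->S1; S3-p->S4; S3-q->S3; S4-p->S5; S4-q->S4; S5-p->S1; S5-q->S5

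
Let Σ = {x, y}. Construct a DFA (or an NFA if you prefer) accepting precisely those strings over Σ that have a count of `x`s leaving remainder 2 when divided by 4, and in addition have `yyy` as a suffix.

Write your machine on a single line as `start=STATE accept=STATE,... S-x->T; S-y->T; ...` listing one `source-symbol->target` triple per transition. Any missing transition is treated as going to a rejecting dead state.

start=s0; accept=s6; s0-x->s1; s0-y->s0; s1-x->s2; s1-y->s1; s2-x->s3; s2-y->s4; s3-x->s0; s3-y->s3; s4-x->s3; s4-y->s5; s5-x->s3; s5-y->s6; s6-x->s3; s6-y->s6

Run two small machines in parallel and take their product. The first has 4 states tracking the count of `x`s modulo 4; the second has 4 states tracking how much of the suffix `yyy` has currently been matched. A product state is a pair (one from each), accepting exactly when both do. Minimizing collapses redundant product states.
With 7 states:
        x   y  
>  s0   s1  s0 
   s1   s2  s1 
   s2   s3  s4 
   s3   s0  s3 
   s4   s3  s5 
   s5   s3  s6 
 * s6   s3  s6 
(> = start, * = accepting)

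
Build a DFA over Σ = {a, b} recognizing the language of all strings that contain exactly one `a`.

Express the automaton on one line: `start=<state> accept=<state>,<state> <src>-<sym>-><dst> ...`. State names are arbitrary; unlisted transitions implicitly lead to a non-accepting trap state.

start=q0 accept=q1 q0-a->q1 q0-b->q0 q1-a->q2 q1-b->q1 q2-a->q2 q2-b->q2

Count `a`s, saturating at 2: state q0 means no `a` yet, q1 means one `a` seen, q2 means more than one. Each `a` increments (capped at q2); other symbols loop. Accept from {q1}.
A 3-state machine:
        a   b  
>  q0   q1  q0 
 * q1   q2  q1 
   q2   q2  q2 
(> = start, * = accepting)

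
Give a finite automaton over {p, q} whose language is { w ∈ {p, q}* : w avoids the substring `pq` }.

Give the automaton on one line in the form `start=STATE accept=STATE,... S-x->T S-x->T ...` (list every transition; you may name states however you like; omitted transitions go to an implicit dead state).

start=S0 accept=S0,S1 S0-p->S1 S0-q->S0 S1-p->S1 S1-q->S2 S2-p->S2 S2-q->S2

Track partial matches of the forbidden pattern `pq`. State S2 is a dead state reached once `pq` has occurred; every other state accepts. S0 means no part of `pq` is currently matched.
3 states suffice.
        p   q  
>* S0   S1  S0 
 * S1   S1  S2 
   S2   S2  S2 
(> = start, * = accepting)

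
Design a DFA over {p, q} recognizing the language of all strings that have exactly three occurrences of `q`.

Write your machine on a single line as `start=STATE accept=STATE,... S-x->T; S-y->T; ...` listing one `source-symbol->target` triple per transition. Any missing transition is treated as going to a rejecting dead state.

start=S0; accept=S3; S0-p->S0; S0-q->S1; S1-p->S1; S1-q->S2; S2-p->S2; S2-q->S3; S3-p->S3; S3-q->S4; S4-p->S4; S4-q->S4

Count `q`s, saturating at 4: states S0 through S3 mean 0 through 3 `q`s seen; S4 means more than 3. Each `q` increments (capped at S4); other symbols loop. Accept from {S3}.
5 states suffice.
        p   q  
>  S0   S0  S1 
   S1   S1  S2 
   S2   S2  S3 
 * S3   S3  S4 
   S4   S4  S4 
(> = start, * = accepting)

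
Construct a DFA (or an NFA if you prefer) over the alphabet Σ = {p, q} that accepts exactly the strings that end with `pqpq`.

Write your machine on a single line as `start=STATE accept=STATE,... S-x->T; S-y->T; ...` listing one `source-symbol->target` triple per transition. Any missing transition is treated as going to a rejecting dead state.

start=s0; accept=s4; s0-p->s1; s0-q->s0; s1-p->s1; s1-q->s2; s2-p->s3; s2-q->s0; s3-p->s1; s3-q->s4; s4-p->s3; s4-q->s0

Let each state record the length of the longest suffix of the input read so far that is also a prefix of `pqpq`. s1 means the last symbol is `p`; s2 means the last 2 symbols are `pq`; s3 means the last 3 symbols are `pqp`; s4 means the last 4 symbols are `pqpq`. Accept only at s4, where the string currently ends in `pqpq`.
        p   q  
>  s0   s1  s0 
   s1   s1  s2 
   s2   s3  s0 
   s3   s1  s4 
 * s4   s3  s0 
(> = start, * = accepting)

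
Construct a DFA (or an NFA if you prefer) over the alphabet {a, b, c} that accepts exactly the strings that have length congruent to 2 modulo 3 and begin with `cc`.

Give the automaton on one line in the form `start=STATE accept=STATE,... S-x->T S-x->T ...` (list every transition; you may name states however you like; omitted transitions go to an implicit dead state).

start=q0 accept=q3 q0-a->q1 q0-b->q1 q0-c->q2 q1-a->q1 q1-b->q1 q1-c->q1 q2-a->q1 q2-b->q1 q2-c->q3 q3-a->q4 q3-b->q4 q3-c->q4 q4-a->q5 q4-b->q5 q4-c->q5 q5-a->q3 q5-b->q3 q5-c->q3

Build one automaton per condition and run them in lockstep. One (3 states) tracks the input length modulo 3; the other (4 states) tracks whether the input so far still matches the prefix `cc`. Each combined state is a pair, one component from each; accept when both components accept. Minimizing collapses redundant product states.
With 6 states:
        a   b   c  
>  q0   q1  q1  q2 
   q1   q1  q1  q1 
   q2   q1  q1  q3 
 * q3   q4  q4  q4 
   q4   q5  q5  q5 
   q5   q3  q3  q3 
(> = start, * = accepting)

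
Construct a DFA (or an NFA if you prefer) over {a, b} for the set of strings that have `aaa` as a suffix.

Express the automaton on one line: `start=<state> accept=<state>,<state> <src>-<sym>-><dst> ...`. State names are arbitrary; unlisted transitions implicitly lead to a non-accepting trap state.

Let each state record the length of the longest suffix of the input read so far that is also a prefix of `aaa`. S1 means the last symbol is `a`; S2 means the last 2 symbols are `aa`; S3 means the last 3 symbols are `aaa`. Accept only at S3, where the string currently ends in `aaa`.
With 4 states:
        a   b  
>  S0   S1  S0 
   S1   S2  S0 
   S2   S3  S0 
 * S3   S3  S0 
(> = start, * = accepting)

start=S0 accept=S3 S0-a->S1 S0-b->S0 S1-a->S2 S1-b->S0 S2-a->S3 S2-b->S0 S3-a->S3 S3-b->S0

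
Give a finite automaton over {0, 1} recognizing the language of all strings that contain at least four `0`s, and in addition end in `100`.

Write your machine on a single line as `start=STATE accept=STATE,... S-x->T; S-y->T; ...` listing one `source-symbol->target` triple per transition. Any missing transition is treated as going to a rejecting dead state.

start=A; accept=F; A-0->B; A-1->A; B-0->C; B-1->B; C-0->C; C-1->D; D-0->E; D-1->D; E-0->F; E-1->D; F-0->C; F-1->D

Build one automaton per condition and run them in lockstep. The first has 6 states tracking the count of `0`s, saturating at 5; the second has 4 states tracking how much of the suffix `100` has currently been matched. A product state is a pair (one from each), accepting exactly when both do. Equivalent product states are then merged.
With 6 states:
       0  1 
>  A   B  A 
   B   C  B 
   C   C  D 
   D   E  D 
   E   F  D 
 * F   C  D 
(> = start, * = accepting)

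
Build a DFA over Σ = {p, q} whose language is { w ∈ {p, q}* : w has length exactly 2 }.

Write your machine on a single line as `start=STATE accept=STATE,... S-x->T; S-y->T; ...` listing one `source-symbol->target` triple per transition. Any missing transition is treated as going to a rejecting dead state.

start=A; accept=C; A-p->B; A-q->B; B-p->C; B-q->C; C-p->D; C-q->D; D-p->D; D-q->D

Count input length up to 3: every symbol moves from A toward D, which means 'more than 2' and absorbs. Accept from {C}.
With 4 states:
       p  q 
>  A   B  B 
   B   C  C 
 * C   D  D 
   D   D  D 
(> = start, * = accepting)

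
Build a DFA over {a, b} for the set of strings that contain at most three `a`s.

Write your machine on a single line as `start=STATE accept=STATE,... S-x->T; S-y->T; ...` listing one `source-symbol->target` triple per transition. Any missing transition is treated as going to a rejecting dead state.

Count `a`s, saturating at 4: states s0 through s3 mean 0 through 3 `a`s seen; s4 means more than 3. Each `a` increments (capped at s4); other symbols loop. Accept from {s0, s1, s2, s3}.
With 5 states:
        a   b  
>* s0   s1  s0 
 * s1   s2  s1 
 * s2   s3  s2 
 * s3   s4  s3 
   s4   s4  s4 
(> = start, * = accepting)

start=s0; accept=s0,s1,s2,s3; s0-a->s1; s0-b->s0; s1-a->s2; s1-b->s1; s2-a->s3; s2-b->s2; s3-a->s4; s3-b->s3; s4-a->s4; s4-b->s4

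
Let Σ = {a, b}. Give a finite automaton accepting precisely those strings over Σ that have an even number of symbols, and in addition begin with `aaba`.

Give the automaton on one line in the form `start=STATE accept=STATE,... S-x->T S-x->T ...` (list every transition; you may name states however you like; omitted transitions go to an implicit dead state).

Run two small machines in parallel and take their product. The first has 2 states tracking the input length modulo 2; the second has 6 states tracking whether the input so far still matches the prefix `aaba`. A product state is a pair (one from each), accepting exactly when both do.
8 states suffice.
        a   b  
>  s0   s1  s2 
   s1   s3  s4 
   s2   s4  s4 
   s3   s2  s5 
   s4   s2  s2 
   s5   s6  s4 
 * s6   s7  s7 
   s7   s6  s6 
(> = start, * = accepting)

start=s0 accept=s6 s0-a->s1 s0-b->s2 s1-a->s3 s1-b->s4 s2-a->s4 s2-b->s4 s3-a->s2 s3-b->s5 s4-a->s2 s4-b->s2 s5-a->s6 s5-b->s4 s6-a->s7 s6-b->s7 s7-a->s6 s7-b->s6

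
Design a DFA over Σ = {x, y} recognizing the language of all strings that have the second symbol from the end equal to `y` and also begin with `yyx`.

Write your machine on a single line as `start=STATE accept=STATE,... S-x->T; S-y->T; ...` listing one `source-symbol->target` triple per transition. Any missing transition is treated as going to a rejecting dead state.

Run two small machines in parallel and take their product. One (7 states) tracks the last 2 symbols read; the other (5 states) tracks whether the input so far still matches the prefix `yyx`. Each combined state is a pair, one component from each; accept when both components accept.
12 states suffice.
          x    y  
>  s0     s1   s2 
   s1     s3   s4 
   s2     s5   s6 
   s3     s3   s4 
   s4     s5   s7 
   s5     s3   s4 
   s6     s8   s7 
   s7     s5   s7 
 * s8     s9  s10 
   s9     s9  s10 
   s10    s8  s11 
 * s11    s8  s11 
(> = start, * = accepting)

start=s0; accept=s8,s11; s0-x->s1; s0-y->s2; s1-x->s3; s1-y->s4; s2-x->s5; s2-y->s6; s3-x->s3; s3-y->s4; s4-x->s5; s4-y->s7; s5-x->s3; s5-y->s4; s6-x->s8; s6-y->s7; s7-x->s5; s7-y->s7; s8-x->s9; s8-y->s10; s9-x->s9; s9-y->s10; s10-x->s8; s10-y->s11; s11-x->s8; s11-y->s11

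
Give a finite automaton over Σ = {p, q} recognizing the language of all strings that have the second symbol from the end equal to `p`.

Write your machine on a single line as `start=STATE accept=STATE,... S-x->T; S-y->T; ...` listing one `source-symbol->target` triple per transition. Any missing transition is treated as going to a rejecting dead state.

A DFA must remember the last 2 symbols (since which symbol is second-to-last isn't known until the input ends). Use one state per possible window of the last ≤2 symbols; accept from those whose window starts with `p`.
A 7-state machine:
        p   q  
>  S0   S1  S2 
   S1   S3  S4 
   S2   S5  S6 
 * S3   S3  S4 
 * S4   S5  S6 
   S5   S3  S4 
   S6   S5  S6 
(> = start, * = accepting)

start=S0; accept=S3,S4; S0-p->S1; S0-q->S2; S1-p->S3; S1-q->S4; S2-p->S5; S2-q->S6; S3-p->S3; S3-q->S4; S4-p->S5; S4-q->S6; S5-p->S3; S5-q->S4; S6-p->S5; S6-q->S6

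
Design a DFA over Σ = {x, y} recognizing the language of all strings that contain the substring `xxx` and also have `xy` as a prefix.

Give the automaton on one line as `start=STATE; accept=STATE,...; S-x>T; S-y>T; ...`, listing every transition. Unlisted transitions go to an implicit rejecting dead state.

Run two small machines in parallel and take their product. One (4 states) tracks whether and how much of `xxx` has been seen; the other (4 states) tracks whether the input so far still matches the prefix `xy`. Each combined state is a pair, one component from each; accept when both components accept.
10 states suffice.
        x   y  
>  q0   q1  q2 
   q1   q3  q4 
   q2   q5  q2 
   q3   q6  q2 
   q4   q7  q4 
   q5   q3  q2 
   q6   q6  q6 
   q7   q8  q4 
   q8   q9  q4 
 * q9   q9  q9 
(> = start, * = accepting)

start=q0; accept=q9; q0-x>q1; q0-y>q2; q1-x>q3; q1-y>q4; q2-x>q5; q2-y>q2; q3-x>q6; q3-y>q2; q4-x>q7; q4-y>q4; q5-x>q3; q5-y>q2; q6-x>q6; q6-y>q6; q7-x>q8; q7-y>q4; q8-x>q9; q8-y>q4; q9-x>q9; q9-y>q9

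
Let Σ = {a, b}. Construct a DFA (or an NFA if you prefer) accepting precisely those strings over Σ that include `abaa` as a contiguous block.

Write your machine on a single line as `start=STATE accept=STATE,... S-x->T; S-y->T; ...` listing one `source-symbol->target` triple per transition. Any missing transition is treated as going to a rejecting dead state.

States s0..s3 record the length of the longest prefix of `abaa` that matches the current input suffix. Reaching s4 means `abaa` has been seen, and we stay there forever. Accept from s4.
With 5 states:
        a   b  
>  s0   s1  s0 
   s1   s1  s2 
   s2   s3  s0 
   s3   s4  s2 
 * s4   s4  s4 
(> = start, * = accepting)

start=s0; accept=s4; s0-a->s1; s0-b->s0; s1-a->s1; s1-b->s2; s2-a->s3; s2-b->s0; s3-a->s4; s3-b->s2; s4-a->s4; s4-b->s4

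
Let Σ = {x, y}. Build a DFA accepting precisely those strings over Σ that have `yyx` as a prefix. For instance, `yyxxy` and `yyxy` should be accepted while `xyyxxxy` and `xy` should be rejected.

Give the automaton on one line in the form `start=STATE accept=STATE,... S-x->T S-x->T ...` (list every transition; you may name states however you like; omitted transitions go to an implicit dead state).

Walk along `yyx` while the input agrees: from q0 take `y` to q1, and so on. Any deviation drops to the rejecting sink q4. Once q3 is reached the prefix is confirmed and every continuation is accepted.
With 5 states:
        x   y  
>  q0   q4  q1 
   q1   q4  q2 
   q2   q3  q4 
 * q3   q3  q3 
   q4   q4  q4 
(> = start, * = accepting)

start=q0 accept=q3 q0-x->q4 q0-y->q1 q1-x->q4 q1-y->q2 q2-x->q3 q2-y->q4 q3-x->q3 q3-y->q3 q4-x->q4 q4-y->q4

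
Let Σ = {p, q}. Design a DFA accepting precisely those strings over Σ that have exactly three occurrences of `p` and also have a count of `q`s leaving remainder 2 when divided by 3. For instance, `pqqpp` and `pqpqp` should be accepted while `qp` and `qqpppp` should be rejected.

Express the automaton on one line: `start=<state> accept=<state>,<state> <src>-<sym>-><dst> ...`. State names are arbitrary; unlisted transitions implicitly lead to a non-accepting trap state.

start=A accept=M A-p->B A-q->C B-p->D B-q->E C-p->E C-q->F D-p->G D-q->H E-p->H E-q->I F-p->I F-q->A G-p->J G-q->K H-p->K H-q->L I-p->L I-q->B J-p->J J-q->J K-p->J K-q->M L-p->M L-q->D M-p->J M-q->G

Build one automaton per condition and run them in lockstep. One (5 states) tracks the count of `p`s, saturating at 4; the other (3 states) tracks the count of `q`s modulo 3. Each combined state is a pair, one component from each; accept when both components accept. Minimizing collapses redundant product states.
13 states suffice.
       p  q 
>  A   B  C 
   B   D  E 
   C   E  F 
   D   G  H 
   E   H  I 
   F   I  A 
   G   J  K 
   H   K  L 
   I   L  B 
   J   J  J 
   K   J  M 
   L   M  D 
 * M   J  G 
(> = start, * = accepting)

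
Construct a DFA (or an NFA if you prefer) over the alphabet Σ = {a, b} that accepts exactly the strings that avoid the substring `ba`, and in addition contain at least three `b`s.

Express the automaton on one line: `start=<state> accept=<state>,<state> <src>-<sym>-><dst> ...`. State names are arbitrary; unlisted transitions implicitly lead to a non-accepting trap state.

Run two small machines in parallel and take their product. The first has 3 states tracking partial matches of the forbidden pattern `ba`; the second has 5 states tracking the count of `b`s, saturating at 4. A product state is a pair (one from each), accepting exactly when both do. After merging equivalent states the machine shrinks.
        a   b  
>  q0   q0  q1 
   q1   q2  q3 
   q2   q2  q2 
   q3   q2  q4 
 * q4   q2  q4 
(> = start, * = accepting)

start=q0 accept=q4 q0-a->q0 q0-b->q1 q1-a->q2 q1-b->q3 q2-a->q2 q2-b->q2 q3-a->q2 q3-b->q4 q4-a->q2 q4-b->q4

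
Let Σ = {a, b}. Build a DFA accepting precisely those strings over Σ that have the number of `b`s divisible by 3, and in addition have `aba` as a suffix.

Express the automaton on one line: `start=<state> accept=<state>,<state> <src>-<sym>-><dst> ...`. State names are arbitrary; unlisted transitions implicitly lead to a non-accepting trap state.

Run two small machines in parallel and take their product. The first has 3 states tracking the count of `b`s modulo 3; the second has 4 states tracking how much of the suffix `aba` has currently been matched. A product state is a pair (one from each), accepting exactly when both do.
12 states suffice.
          a    b  
>  q0     q1   q2 
   q1     q1   q3 
   q2     q4   q5 
   q3     q6   q5 
   q4     q4   q7 
   q5     q8   q0 
   q6     q4   q7 
   q7     q9   q0 
   q8     q8  q10 
   q9     q8  q10 
   q10   q11   q2 
 * q11    q1   q3 
(> = start, * = accepting)

start=q0 accept=q11 q0-a->q1 q0-b->q2 q1-a->q1 q1-b->q3 q2-a->q4 q2-b->q5 q3-a->q6 q3-b->q5 q4-a->q4 q4-b->q7 q5-a->q8 q5-b->q0 q6-a->q4 q6-b->q7 q7-a->q9 q7-b->q0 q8-a->q8 q8-b->q10 q9-a->q8 q9-b->q10 q10-a->q11 q10-b->q2 q11-a->q1 q11-b->q3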